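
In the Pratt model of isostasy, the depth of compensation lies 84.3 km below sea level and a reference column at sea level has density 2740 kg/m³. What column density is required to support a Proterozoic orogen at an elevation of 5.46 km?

2570 kg/m³

Pratt balance: ρ_ref D = ρ (D + h).
ρ = ρ_ref D/(D + h) = 2740 × 84.3 km/(84.3 km + 5.46 km) = 2570 kg/m³.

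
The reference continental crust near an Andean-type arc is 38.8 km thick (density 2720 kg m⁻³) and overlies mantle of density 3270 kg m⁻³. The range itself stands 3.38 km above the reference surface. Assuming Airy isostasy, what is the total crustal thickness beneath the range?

58.9 km

Root depth r = h ρ_c / (ρ_m − ρ_c) = 3.38 km × 2720 / 550 = 16.72 km.
Total thickness = T + h + r = 38.8 km + 3.38 km + 16.72 km = 58.9 km.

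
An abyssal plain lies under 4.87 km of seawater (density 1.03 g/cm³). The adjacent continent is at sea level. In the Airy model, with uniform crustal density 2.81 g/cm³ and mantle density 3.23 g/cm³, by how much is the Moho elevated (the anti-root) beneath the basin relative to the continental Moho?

Equating mass per unit area of the two columns: replacing crust with seawater at the top is compensated by replacing crust with mantle at the base: d (ρ_c − ρ_w) = a (ρ_m − ρ_c).
a = d (ρ_c − ρ_w)/(ρ_m − ρ_c) = 4.87 km × 1.78/0.42 = 20.6 km.

20.6 km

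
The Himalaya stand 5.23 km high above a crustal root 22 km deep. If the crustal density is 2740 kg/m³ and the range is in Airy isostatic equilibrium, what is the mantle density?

3390 kg/m³

Airy balance: ρ_c h = (ρ_m − ρ_c) r → ρ_m = ρ_c (1 + h/r).
ρ_m = 2740 × (1 + 5.23 km/22 km) = 3390 kg/m³.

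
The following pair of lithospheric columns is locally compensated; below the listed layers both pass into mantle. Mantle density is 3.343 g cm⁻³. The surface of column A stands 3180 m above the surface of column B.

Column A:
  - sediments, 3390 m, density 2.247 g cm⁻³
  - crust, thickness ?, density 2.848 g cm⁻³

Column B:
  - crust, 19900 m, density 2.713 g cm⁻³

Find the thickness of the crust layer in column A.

39300 m

Take the compensation level at the base of the deeper column (depth z_c below the surface of column A) and equate Σ ρ_i t_i down to z_c; mantle fills any gap and the z_c terms cancel.
Column A: 3390×2.247 + x×2.848 + (z_c − 3390 − x)×3.343
Column B: 3180×0 + 19900×2.713 + (z_c − 3180 − 19900)×3.343
The z_c×3.343 term appears on both sides and cancels. Collect the known terms of each column as K = Σ(ρt)_known − 3.343 × (depth of known layers): K_A = 7617.33 − 3.343×3390 = −3715.44; K_B = 53988.7 − 3.343×(3180 + 19900) = −23167.74.
Balance: K_A − x×(3.343 − 2.848) = K_B, so x = (K_A − K_B)/(3.343 − 2.848) = 19452.3/0.495 = 39300 m.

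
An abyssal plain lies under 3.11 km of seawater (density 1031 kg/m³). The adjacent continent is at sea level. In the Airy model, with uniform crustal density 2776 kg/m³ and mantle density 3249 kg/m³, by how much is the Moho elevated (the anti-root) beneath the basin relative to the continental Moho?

11.5 km

In Airy isostatic equilibrium: replacing crust with seawater at the top is compensated by replacing crust with mantle at the base: d (ρ_c − ρ_w) = a (ρ_m − ρ_c).
a = d (ρ_c − ρ_w)/(ρ_m − ρ_c) = 3.11 km × 1745/473 = 11.5 km.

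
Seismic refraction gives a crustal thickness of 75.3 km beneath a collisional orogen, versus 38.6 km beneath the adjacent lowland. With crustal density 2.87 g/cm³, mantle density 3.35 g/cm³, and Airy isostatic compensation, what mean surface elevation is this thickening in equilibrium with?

5.26 km

Excess crust Δ = 75.3 km − 38.6 km = 36.7 km, split between elevation h and root r with h + r = Δ.
Airy balance ρ_c h = (ρ_m − ρ_c) r gives r = h ρ_c/(ρ_m − ρ_c), so h (1 + ρ_c/(ρ_m − ρ_c)) = Δ, i.e. h = Δ (ρ_m − ρ_c)/ρ_m.
h = 36.7 km × 0.48/3.35 = 5.26 km.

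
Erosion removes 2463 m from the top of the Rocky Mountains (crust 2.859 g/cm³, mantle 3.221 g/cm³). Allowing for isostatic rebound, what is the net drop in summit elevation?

277 m

Rebound u = e ρ_c/ρ_m = 2463 m × 2.859/3.221 = 2186 m.
Net surface drop = e − u = 2463 m − 2186 m = e (ρ_m − ρ_c)/ρ_m = 277 m.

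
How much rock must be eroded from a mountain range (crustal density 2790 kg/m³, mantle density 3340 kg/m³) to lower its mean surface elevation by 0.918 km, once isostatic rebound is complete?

Net drop Δ = e − u = e − e ρ_c/ρ_m = e (ρ_m − ρ_c)/ρ_m.
e = Δ ρ_m/(ρ_m − ρ_c) = 0.918 km × 3340/550 = 5.57 km.

5.57 km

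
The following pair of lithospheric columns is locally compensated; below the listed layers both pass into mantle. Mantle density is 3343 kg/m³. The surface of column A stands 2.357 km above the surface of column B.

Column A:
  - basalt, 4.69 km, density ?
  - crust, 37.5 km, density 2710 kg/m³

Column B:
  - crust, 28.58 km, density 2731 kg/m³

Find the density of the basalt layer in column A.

2990 kg/m³

Take the compensation level at the base of the deeper column (depth z_c below the surface of column A) and equate Σ ρ_i t_i down to z_c; mantle fills any gap and the z_c terms cancel.
Column A: 4.69×ρ + 37.5×2710 + (z_c − 42.19)×3343
Column B: 2.357×0 + 28.58×2731 + (z_c − 2.357 − 28.58)×3343
The z_c×3343 term appears on both sides and cancels. Collect the known terms of each column as K = Σ(ρt)_known − 3343 × (depth of known layers): K_A = 101625 − 3343×42.19 = −39416.17; K_B = 78051.98 − 3343×(2.357 + 28.58) = −25370.411.
Balance: K_A + 4.69×ρ = K_B, so ρ = (K_B − K_A)/4.69 = 14045.8/4.69 = 2990 kg/m³.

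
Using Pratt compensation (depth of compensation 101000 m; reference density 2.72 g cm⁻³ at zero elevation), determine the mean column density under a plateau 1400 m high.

Pratt balance: ρ_ref D = ρ (D + h).
ρ = ρ_ref D/(D + h) = 2.72 × 101000 m/(101000 m + 1400 m) = 2.68 g cm⁻³.

2.68 g cm⁻³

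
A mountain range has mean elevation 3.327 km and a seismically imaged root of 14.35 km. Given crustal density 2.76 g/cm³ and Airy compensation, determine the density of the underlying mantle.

Airy balance: ρ_c h = (ρ_m − ρ_c) r → ρ_m = ρ_c (1 + h/r).
ρ_m = 2.76 × (1 + 3.327 km/14.35 km) = 3.4 g/cm³.

3.4 g/cm³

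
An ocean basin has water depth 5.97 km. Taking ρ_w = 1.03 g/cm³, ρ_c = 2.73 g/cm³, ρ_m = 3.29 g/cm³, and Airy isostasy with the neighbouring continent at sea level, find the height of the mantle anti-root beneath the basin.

18.1 km

In Airy isostatic equilibrium: replacing crust with seawater at the top is compensated by replacing crust with mantle at the base: d (ρ_c − ρ_w) = a (ρ_m − ρ_c).
a = d (ρ_c − ρ_w)/(ρ_m − ρ_c) = 5.97 km × 1.7/0.56 = 18.1 km.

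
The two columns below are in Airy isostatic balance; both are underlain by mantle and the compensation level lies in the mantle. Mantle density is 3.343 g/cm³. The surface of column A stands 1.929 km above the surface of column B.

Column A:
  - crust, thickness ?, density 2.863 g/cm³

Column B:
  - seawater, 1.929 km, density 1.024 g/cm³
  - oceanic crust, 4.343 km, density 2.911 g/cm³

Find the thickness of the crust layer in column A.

26.7 km

Take the compensation level at the base of the deeper column (depth z_c below the surface of column A) and equate Σ ρ_i t_i down to z_c; mantle fills any gap and the z_c terms cancel.
Column A: x×2.863 + (z_c − 0 − x)×3.343
Column B: 1.929×0 + 1.929×1.024 + 4.343×2.911 + (z_c − 1.929 − 6.272)×3.343
The z_c×3.343 term appears on both sides and cancels. Collect the known terms of each column as K = Σ(ρt)_known − 3.343 × (depth of known layers): K_A = 0 − 3.343×0 = 0; K_B = 14.617769 − 3.343×(1.929 + 6.272) = −12.798174.
Balance: K_A − x×(3.343 − 2.863) = K_B, so x = (K_A − K_B)/(3.343 − 2.863) = 12.7982/0.48 = 26.7 km.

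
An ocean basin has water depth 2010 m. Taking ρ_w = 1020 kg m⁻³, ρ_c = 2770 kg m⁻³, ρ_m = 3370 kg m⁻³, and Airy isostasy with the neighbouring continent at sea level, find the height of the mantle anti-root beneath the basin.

5860 m

Equating mass per unit area of the two columns: replacing crust with seawater at the top is compensated by replacing crust with mantle at the base: d (ρ_c − ρ_w) = a (ρ_m − ρ_c).
a = d (ρ_c − ρ_w)/(ρ_m − ρ_c) = 2010 m × 1750/600 = 5860 m.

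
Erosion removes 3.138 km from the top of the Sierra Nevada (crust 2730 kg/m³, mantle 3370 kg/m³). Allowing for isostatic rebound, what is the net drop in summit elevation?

Rebound u = e ρ_c/ρ_m = 3.138 km × 2730/3370 = 2.542 km.
Net surface drop = e − u = 3.138 km − 2.542 km = e (ρ_m − ρ_c)/ρ_m = 0.596 km.

0.596 km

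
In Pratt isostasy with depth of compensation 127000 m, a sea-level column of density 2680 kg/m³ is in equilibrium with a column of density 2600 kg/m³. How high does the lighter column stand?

3910 m

ρ_ref D = ρ (D + h) → h = D (ρ_ref − ρ)/ρ.
h = 127000 m × (2680 − 2600)/2600 = 3910 m.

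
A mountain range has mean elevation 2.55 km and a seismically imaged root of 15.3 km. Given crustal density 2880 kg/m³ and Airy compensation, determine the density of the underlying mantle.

3360 kg/m³

Airy balance: ρ_c h = (ρ_m − ρ_c) r → ρ_m = ρ_c (1 + h/r).
ρ_m = 2880 × (1 + 2.55 km/15.3 km) = 3360 kg/m³.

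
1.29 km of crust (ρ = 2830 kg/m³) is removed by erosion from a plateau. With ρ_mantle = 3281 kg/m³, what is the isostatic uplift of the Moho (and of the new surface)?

1.11 km

Unloading: uplift u = e ρ_c/ρ_m = 1.29 km × 2830/3281 = 1.11 km.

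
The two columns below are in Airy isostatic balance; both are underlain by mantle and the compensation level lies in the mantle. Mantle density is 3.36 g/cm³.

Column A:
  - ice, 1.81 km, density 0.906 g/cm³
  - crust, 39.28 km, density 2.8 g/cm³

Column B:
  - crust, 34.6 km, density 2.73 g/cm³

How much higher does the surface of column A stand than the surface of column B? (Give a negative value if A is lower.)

1.38 km

For any compensation level in the mantle, the mantle terms cancel and isostasy reduces to e = (Σt_A − Σt_B) − (Σ(ρt)_A − Σ(ρt)_B) / ρ_m.
Σt_A = 41.09 km; Σt_B = 34.6 km; Σ(ρt)_A = 111.62386; Σ(ρt)_B = 94.458 (in km·g/cm³).
e = (41.09 − 34.6) − (111.62386 − 94.458) / 3.36 = 1.38 km.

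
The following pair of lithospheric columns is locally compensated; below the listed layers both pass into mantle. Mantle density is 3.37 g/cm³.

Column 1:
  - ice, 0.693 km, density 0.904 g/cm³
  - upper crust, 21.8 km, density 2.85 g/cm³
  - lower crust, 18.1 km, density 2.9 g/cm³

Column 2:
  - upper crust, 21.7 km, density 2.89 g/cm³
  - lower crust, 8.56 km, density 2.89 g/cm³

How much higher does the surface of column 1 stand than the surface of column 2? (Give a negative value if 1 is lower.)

2.09 km

For any compensation level in the mantle, the mantle terms cancel and isostasy reduces to e = (Σt_1 − Σt_2) − (Σ(ρt)_1 − Σ(ρt)_2) / ρ_m.
Σt_1 = 40.593 km; Σt_2 = 30.26 km; Σ(ρt)_1 = 115.246472; Σ(ρt)_2 = 87.4514 (in km·g/cm³).
e = (40.593 − 30.26) − (115.246472 − 87.4514) / 3.37 = 2.09 km.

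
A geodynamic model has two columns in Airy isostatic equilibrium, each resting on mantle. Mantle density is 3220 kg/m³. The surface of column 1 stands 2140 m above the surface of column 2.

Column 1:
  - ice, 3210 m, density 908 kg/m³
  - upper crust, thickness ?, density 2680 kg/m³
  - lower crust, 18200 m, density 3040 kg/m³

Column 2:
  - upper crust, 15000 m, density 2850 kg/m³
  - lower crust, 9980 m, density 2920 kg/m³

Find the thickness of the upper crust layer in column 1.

Take the compensation level at the base of the deeper column (depth z_c below the surface of column 1) and equate Σ ρ_i t_i down to z_c; mantle fills any gap and the z_c terms cancel.
Column 1: 3210×908 + x×2680 + 18200×3040 + (z_c − 21410 − x)×3220
Column 2: 2140×0 + 15000×2850 + 9980×2920 + (z_c − 2140 − 24980)×3220
The z_c×3220 term appears on both sides and cancels. Collect the known terms of each column as K = Σ(ρt)_known − 3220 × (depth of known layers): K_1 = 58242680 − 3220×21410 = −10697520; K_2 = 71891600 − 3220×(2140 + 24980) = −15434800.
Balance: K_1 − x×(3220 − 2680) = K_2, so x = (K_1 − K_2)/(3220 − 2680) = 4737280/540 = 8770 m.

8770 m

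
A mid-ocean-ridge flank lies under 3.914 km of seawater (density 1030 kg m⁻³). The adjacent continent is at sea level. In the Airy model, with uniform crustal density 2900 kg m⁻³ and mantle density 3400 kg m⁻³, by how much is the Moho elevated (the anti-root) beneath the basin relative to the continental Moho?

Balancing pressure at the compensation depth: replacing crust with seawater at the top is compensated by replacing crust with mantle at the base: d (ρ_c − ρ_w) = a (ρ_m − ρ_c).
a = d (ρ_c − ρ_w)/(ρ_m − ρ_c) = 3.914 km × 1870/500 = 14.6 km.

14.6 km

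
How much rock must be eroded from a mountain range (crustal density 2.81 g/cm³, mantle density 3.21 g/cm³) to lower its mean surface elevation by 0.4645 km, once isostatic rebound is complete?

Net drop Δ = e − u = e − e ρ_c/ρ_m = e (ρ_m − ρ_c)/ρ_m.
e = Δ ρ_m/(ρ_m − ρ_c) = 0.4645 km × 3.21/0.4 = 3.73 km.

3.73 km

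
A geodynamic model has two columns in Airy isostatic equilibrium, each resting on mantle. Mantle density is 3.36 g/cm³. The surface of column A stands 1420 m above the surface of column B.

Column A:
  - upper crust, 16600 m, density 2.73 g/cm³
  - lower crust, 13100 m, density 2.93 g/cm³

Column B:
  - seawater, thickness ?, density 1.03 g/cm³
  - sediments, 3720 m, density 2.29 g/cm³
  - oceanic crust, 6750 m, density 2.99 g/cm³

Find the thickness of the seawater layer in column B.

Take the compensation level at the base of the deeper column (depth z_c below the surface of column A) and equate Σ ρ_i t_i down to z_c; mantle fills any gap and the z_c terms cancel.
Column A: 16600×2.73 + 13100×2.93 + (z_c − 29700)×3.36
Column B: 1420×0 + x×1.03 + 3720×2.29 + 6750×2.99 + (z_c − 1420 − 10470 − x)×3.36
The z_c×3.36 term appears on both sides and cancels. Collect the known terms of each column as K = Σ(ρt)_known − 3.36 × (depth of known layers): K_A = 83701 − 3.36×29700 = −16091; K_B = 28701.3 − 3.36×(1420 + 10470) = −11249.1.
Balance: K_A = K_B − x×(3.36 − 1.03), so x = (K_B − K_A)/(3.36 − 1.03) = 4841.9/2.33 = 2080 m.

2080 m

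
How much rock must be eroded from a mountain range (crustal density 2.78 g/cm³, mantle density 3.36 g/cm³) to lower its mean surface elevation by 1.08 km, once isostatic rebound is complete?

Net drop Δ = e − u = e − e ρ_c/ρ_m = e (ρ_m − ρ_c)/ρ_m.
e = Δ ρ_m/(ρ_m − ρ_c) = 1.08 km × 3.36/0.58 = 6.26 km.

6.26 km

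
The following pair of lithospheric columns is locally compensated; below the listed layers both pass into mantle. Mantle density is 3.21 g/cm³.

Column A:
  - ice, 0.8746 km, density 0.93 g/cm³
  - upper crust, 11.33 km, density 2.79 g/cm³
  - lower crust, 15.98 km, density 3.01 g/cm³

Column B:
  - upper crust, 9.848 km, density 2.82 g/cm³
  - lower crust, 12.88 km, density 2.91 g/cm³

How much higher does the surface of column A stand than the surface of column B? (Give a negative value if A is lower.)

0.699 km

For any compensation level in the mantle, the mantle terms cancel and isostasy reduces to e = (Σt_A − Σt_B) − (Σ(ρt)_A − Σ(ρt)_B) / ρ_m.
Σt_A = 28.1846 km; Σt_B = 22.728 km; Σ(ρt)_A = 80.523878; Σ(ρt)_B = 65.25216 (in km·g/cm³).
e = (28.1846 − 22.728) − (80.523878 − 65.25216) / 3.21 = 0.699 km.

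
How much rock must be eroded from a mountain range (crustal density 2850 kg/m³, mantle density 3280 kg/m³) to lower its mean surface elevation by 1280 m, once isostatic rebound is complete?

Net drop Δ = e − u = e − e ρ_c/ρ_m = e (ρ_m − ρ_c)/ρ_m.
e = Δ ρ_m/(ρ_m − ρ_c) = 1280 m × 3280/430 = 9760 m.

9760 m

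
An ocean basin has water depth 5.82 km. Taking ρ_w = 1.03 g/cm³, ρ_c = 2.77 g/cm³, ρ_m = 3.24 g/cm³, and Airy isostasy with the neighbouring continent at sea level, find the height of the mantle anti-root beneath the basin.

21.5 km

Balancing pressure at the compensation depth: replacing crust with seawater at the top is compensated by replacing crust with mantle at the base: d (ρ_c − ρ_w) = a (ρ_m − ρ_c).
a = d (ρ_c − ρ_w)/(ρ_m − ρ_c) = 5.82 km × 1.74/0.47 = 21.5 km.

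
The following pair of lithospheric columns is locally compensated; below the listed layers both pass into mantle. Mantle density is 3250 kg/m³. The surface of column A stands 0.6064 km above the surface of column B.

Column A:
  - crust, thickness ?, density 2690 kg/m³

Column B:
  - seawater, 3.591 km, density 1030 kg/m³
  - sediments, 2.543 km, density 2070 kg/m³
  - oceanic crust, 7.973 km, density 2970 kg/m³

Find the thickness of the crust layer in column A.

Take the compensation level at the base of the deeper column (depth z_c below the surface of column A) and equate Σ ρ_i t_i down to z_c; mantle fills any gap and the z_c terms cancel.
Column A: x×2690 + (z_c − 0 − x)×3250
Column B: 0.6064×0 + 3.591×1030 + 2.543×2070 + 7.973×2970 + (z_c − 0.6064 − 14.107)×3250
The z_c×3250 term appears on both sides and cancels. Collect the known terms of each column as K = Σ(ρt)_known − 3250 × (depth of known layers): K_A = 0 − 3250×0 = 0; K_B = 32642.55 − 3250×(0.6064 + 14.107) = −15176.
Balance: K_A − x×(3250 − 2690) = K_B, so x = (K_A − K_B)/(3250 − 2690) = 15176/560 = 27.1 km.

27.1 km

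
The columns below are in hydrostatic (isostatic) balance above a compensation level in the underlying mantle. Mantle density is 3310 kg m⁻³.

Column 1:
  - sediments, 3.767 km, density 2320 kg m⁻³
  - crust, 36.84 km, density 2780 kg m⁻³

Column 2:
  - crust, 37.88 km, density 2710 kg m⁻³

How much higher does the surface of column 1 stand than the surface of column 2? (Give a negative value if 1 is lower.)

0.159 km

For any compensation level in the mantle, the mantle terms cancel and isostasy reduces to e = (Σt_1 − Σt_2) − (Σ(ρt)_1 − Σ(ρt)_2) / ρ_m.
Σt_1 = 40.607 km; Σt_2 = 37.88 km; Σ(ρt)_1 = 111154.64; Σ(ρt)_2 = 102654.8 (in km·kg m⁻³).
e = (40.607 − 37.88) − (111154.64 − 102654.8) / 3310 = 0.159 km.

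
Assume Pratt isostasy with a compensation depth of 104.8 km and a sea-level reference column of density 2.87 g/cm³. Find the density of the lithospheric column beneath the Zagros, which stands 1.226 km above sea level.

2.84 g/cm³

Pratt balance: ρ_ref D = ρ (D + h).
ρ = ρ_ref D/(D + h) = 2.87 × 104.8 km/(104.8 km + 1.226 km) = 2.84 g/cm³.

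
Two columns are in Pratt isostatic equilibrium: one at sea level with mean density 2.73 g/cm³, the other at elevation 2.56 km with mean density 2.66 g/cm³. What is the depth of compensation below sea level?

97.3 km

ρ_ref D = ρ (D + h) → D (ρ_ref − ρ) = ρ h.
D = ρ h/(ρ_ref − ρ) = 2.66 × 2.56 km/(2.73 − 2.66) = 97.3 km.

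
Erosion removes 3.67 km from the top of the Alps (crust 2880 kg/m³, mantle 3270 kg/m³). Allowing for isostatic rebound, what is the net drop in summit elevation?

Rebound u = e ρ_c/ρ_m = 3.67 km × 2880/3270 = 3.232 km.
Net surface drop = e − u = 3.67 km − 3.232 km = e (ρ_m − ρ_c)/ρ_m = 0.438 km.

0.438 km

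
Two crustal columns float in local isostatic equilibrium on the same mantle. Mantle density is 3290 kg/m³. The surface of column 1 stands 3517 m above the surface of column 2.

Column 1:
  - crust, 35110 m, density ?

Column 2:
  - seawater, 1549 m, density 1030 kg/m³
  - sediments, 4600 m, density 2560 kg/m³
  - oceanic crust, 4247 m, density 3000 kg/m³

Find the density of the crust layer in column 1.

2730 kg/m³

Take the compensation level at the base of the deeper column (depth z_c below the surface of column 1) and equate Σ ρ_i t_i down to z_c; mantle fills any gap and the z_c terms cancel.
Column 1: 35110×ρ + (z_c − 35110)×3290
Column 2: 3517×0 + 1549×1030 + 4600×2560 + 4247×3000 + (z_c − 3517 − 10396)×3290
The z_c×3290 term appears on both sides and cancels. Collect the known terms of each column as K = Σ(ρt)_known − 3290 × (depth of known layers): K_1 = 0 − 3290×35110 = −115511900; K_2 = 26112470 − 3290×(3517 + 10396) = −19661300.
Balance: K_1 + 35110×ρ = K_2, so ρ = (K_2 − K_1)/35110 = 95850600/35110 = 2730 kg/m³.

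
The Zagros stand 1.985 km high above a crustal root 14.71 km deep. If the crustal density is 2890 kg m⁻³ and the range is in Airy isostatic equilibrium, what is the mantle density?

3280 kg m⁻³

Airy balance: ρ_c h = (ρ_m − ρ_c) r → ρ_m = ρ_c (1 + h/r).
ρ_m = 2890 × (1 + 1.985 km/14.71 km) = 3280 kg m⁻³.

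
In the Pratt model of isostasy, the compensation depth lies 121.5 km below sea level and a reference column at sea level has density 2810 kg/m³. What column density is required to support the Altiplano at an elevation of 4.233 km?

Pratt balance: ρ_ref D = ρ (D + h).
ρ = ρ_ref D/(D + h) = 2810 × 121.5 km/(121.5 km + 4.233 km) = 2720 kg/m³.

2720 kg/m³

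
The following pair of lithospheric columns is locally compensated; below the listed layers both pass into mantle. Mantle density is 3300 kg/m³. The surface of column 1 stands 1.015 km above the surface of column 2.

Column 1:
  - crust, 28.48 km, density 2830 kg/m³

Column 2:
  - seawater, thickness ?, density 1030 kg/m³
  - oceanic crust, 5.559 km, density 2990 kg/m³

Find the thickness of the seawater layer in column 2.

3.66 km

Take the compensation level at the base of the deeper column (depth z_c below the surface of column 1) and equate Σ ρ_i t_i down to z_c; mantle fills any gap and the z_c terms cancel.
Column 1: 28.48×2830 + (z_c − 28.48)×3300
Column 2: 1.015×0 + x×1030 + 5.559×2990 + (z_c − 1.015 − 5.559 − x)×3300
The z_c×3300 term appears on both sides and cancels. Collect the known terms of each column as K = Σ(ρt)_known − 3300 × (depth of known layers): K_1 = 80598.4 − 3300×28.48 = −13385.6; K_2 = 16621.41 − 3300×(1.015 + 5.559) = −5072.79.
Balance: K_1 = K_2 − x×(3300 − 1030), so x = (K_2 − K_1)/(3300 − 1030) = 8312.81/2270 = 3.66 km.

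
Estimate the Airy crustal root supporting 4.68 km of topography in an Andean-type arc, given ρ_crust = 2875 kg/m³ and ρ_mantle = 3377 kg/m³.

Balancing pressure at the compensation depth: the weight of the topography is balanced by the buoyancy of the root, ρ_c h = (ρ_m − ρ_c) r.
r = h · ρ_c / (ρ_m − ρ_c) = 4.68 km × 2875 / (3377 − 2875) = 26.8 km.

26.8 km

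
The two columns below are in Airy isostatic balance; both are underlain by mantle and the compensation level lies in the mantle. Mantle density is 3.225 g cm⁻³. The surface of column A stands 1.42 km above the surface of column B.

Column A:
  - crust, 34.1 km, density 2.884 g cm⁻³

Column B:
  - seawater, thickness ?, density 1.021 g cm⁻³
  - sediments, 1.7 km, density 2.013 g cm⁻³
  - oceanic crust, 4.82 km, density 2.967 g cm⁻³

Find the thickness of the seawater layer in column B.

Take the compensation level at the base of the deeper column (depth z_c below the surface of column A) and equate Σ ρ_i t_i down to z_c; mantle fills any gap and the z_c terms cancel.
Column A: 34.1×2.884 + (z_c − 34.1)×3.225
Column B: 1.42×0 + x×1.021 + 1.7×2.013 + 4.82×2.967 + (z_c − 1.42 − 6.52 − x)×3.225
The z_c×3.225 term appears on both sides and cancels. Collect the known terms of each column as K = Σ(ρt)_known − 3.225 × (depth of known layers): K_A = 98.3444 − 3.225×34.1 = −11.6281; K_B = 17.72304 − 3.225×(1.42 + 6.52) = −7.88346.
Balance: K_A = K_B − x×(3.225 − 1.021), so x = (K_B − K_A)/(3.225 − 1.021) = 3.74464/2.204 = 1.7 km.

1.7 km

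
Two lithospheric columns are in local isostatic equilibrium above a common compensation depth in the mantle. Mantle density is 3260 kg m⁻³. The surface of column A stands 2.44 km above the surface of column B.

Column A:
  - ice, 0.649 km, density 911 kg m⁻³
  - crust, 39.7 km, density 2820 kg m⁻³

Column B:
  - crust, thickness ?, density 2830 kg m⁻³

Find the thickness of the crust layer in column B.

Take the compensation level at the base of the deeper column (depth z_c below the surface of column A) and equate Σ ρ_i t_i down to z_c; mantle fills any gap and the z_c terms cancel.
Column A: 0.649×911 + 39.7×2820 + (z_c − 40.349)×3260
Column B: 2.44×0 + x×2830 + (z_c − 2.44 − 0 − x)×3260
The z_c×3260 term appears on both sides and cancels. Collect the known terms of each column as K = Σ(ρt)_known − 3260 × (depth of known layers): K_A = 112545.239 − 3260×40.349 = −18992.501; K_B = 0 − 3260×(2.44 + 0) = −7954.4.
Balance: K_A = K_B − x×(3260 − 2830), so x = (K_B − K_A)/(3260 − 2830) = 11038.1/430 = 25.7 km.

25.7 km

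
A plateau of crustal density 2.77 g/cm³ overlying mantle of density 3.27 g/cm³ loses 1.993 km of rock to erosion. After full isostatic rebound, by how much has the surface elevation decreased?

Rebound u = e ρ_c/ρ_m = 1.993 km × 2.77/3.27 = 1.688 km.
Net surface drop = e − u = 1.993 km − 1.688 km = e (ρ_m − ρ_c)/ρ_m = 0.305 km.

0.305 km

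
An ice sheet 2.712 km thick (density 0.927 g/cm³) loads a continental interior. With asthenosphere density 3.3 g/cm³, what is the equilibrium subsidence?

0.762 km

For local isostatic compensation: the ice load ρ_ice t is balanced by mantle displaced below, ρ_m s.
s = t ρ_ice / ρ_m = 2.712 km × 0.927/3.3 = 0.762 km.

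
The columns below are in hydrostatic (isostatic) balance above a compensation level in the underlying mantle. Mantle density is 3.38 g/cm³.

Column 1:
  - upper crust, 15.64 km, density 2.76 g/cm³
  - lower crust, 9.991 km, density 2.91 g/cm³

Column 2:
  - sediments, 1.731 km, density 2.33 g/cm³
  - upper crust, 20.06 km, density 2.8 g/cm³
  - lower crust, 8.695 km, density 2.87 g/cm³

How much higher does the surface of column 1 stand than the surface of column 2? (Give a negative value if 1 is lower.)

For any compensation level in the mantle, the mantle terms cancel and isostasy reduces to e = (Σt_1 − Σt_2) − (Σ(ρt)_1 − Σ(ρt)_2) / ρ_m.
Σt_1 = 25.631 km; Σt_2 = 30.486 km; Σ(ρt)_1 = 72.24021; Σ(ρt)_2 = 85.15588 (in km·g/cm³).
e = (25.631 − 30.486) − (72.24021 − 85.15588) / 3.38 = −1.03 km.

−1.03 km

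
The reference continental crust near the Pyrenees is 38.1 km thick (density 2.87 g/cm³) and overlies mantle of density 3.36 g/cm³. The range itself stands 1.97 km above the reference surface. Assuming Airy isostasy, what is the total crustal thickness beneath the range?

Root depth r = h ρ_c / (ρ_m − ρ_c) = 1.97 km × 2.87 / 0.49 = 11.54 km.
Total thickness = T + h + r = 38.1 km + 1.97 km + 11.54 km = 51.6 km.

51.6 km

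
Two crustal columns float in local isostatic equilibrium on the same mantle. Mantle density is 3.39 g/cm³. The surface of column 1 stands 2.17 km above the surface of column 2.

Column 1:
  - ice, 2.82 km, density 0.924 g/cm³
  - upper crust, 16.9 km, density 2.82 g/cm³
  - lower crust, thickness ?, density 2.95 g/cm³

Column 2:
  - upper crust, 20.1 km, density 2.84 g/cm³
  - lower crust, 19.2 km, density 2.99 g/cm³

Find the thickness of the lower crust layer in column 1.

Take the compensation level at the base of the deeper column (depth z_c below the surface of column 1) and equate Σ ρ_i t_i down to z_c; mantle fills any gap and the z_c terms cancel.
Column 1: 2.82×0.924 + 16.9×2.82 + x×2.95 + (z_c − 19.72 − x)×3.39
Column 2: 2.17×0 + 20.1×2.84 + 19.2×2.99 + (z_c − 2.17 − 39.3)×3.39
The z_c×3.39 term appears on both sides and cancels. Collect the known terms of each column as K = Σ(ρt)_known − 3.39 × (depth of known layers): K_1 = 50.26368 − 3.39×19.72 = −16.58712; K_2 = 114.492 − 3.39×(2.17 + 39.3) = −26.0913.
Balance: K_1 − x×(3.39 − 2.95) = K_2, so x = (K_1 − K_2)/(3.39 − 2.95) = 9.50418/0.44 = 21.6 km.

21.6 km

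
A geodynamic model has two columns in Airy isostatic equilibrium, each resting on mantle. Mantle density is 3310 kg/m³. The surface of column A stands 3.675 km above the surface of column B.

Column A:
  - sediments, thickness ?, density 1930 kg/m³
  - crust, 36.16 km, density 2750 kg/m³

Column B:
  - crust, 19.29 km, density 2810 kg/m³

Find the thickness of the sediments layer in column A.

1.13 km

Take the compensation level at the base of the deeper column (depth z_c below the surface of column A) and equate Σ ρ_i t_i down to z_c; mantle fills any gap and the z_c terms cancel.
Column A: x×1930 + 36.16×2750 + (z_c − 36.16 − x)×3310
Column B: 3.675×0 + 19.29×2810 + (z_c − 3.675 − 19.29)×3310
The z_c×3310 term appears on both sides and cancels. Collect the known terms of each column as K = Σ(ρt)_known − 3310 × (depth of known layers): K_A = 99440 − 3310×36.16 = −20249.6; K_B = 54204.9 − 3310×(3.675 + 19.29) = −21809.25.
Balance: K_A − x×(3310 − 1930) = K_B, so x = (K_A − K_B)/(3310 − 1930) = 1559.65/1380 = 1.13 km.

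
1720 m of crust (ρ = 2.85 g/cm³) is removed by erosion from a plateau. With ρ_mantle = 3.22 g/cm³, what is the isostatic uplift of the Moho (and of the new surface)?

Unloading: uplift u = e ρ_c/ρ_m = 1720 m × 2.85/3.22 = 1520 m.

1520 m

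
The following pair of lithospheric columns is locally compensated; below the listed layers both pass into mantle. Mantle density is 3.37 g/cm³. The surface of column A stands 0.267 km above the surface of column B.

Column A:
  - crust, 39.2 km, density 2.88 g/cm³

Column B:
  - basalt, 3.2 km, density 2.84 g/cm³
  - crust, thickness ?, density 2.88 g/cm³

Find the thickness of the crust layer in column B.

Take the compensation level at the base of the deeper column (depth z_c below the surface of column A) and equate Σ ρ_i t_i down to z_c; mantle fills any gap and the z_c terms cancel.
Column A: 39.2×2.88 + (z_c − 39.2)×3.37
Column B: 0.267×0 + 3.2×2.84 + x×2.88 + (z_c − 0.267 − 3.2 − x)×3.37
The z_c×3.37 term appears on both sides and cancels. Collect the known terms of each column as K = Σ(ρt)_known − 3.37 × (depth of known layers): K_A = 112.896 − 3.37×39.2 = −19.208; K_B = 9.088 − 3.37×(0.267 + 3.2) = −2.59579.
Balance: K_A = K_B − x×(3.37 − 2.88), so x = (K_B − K_A)/(3.37 − 2.88) = 16.6122/0.49 = 33.9 km.

33.9 km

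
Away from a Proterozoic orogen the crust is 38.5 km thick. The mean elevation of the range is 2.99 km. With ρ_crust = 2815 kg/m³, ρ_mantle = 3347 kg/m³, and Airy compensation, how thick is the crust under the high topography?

57.3 km

Root depth r = h ρ_c / (ρ_m − ρ_c) = 2.99 km × 2815 / 532 = 15.82 km.
Total thickness = T + h + r = 38.5 km + 2.99 km + 15.82 km = 57.3 km.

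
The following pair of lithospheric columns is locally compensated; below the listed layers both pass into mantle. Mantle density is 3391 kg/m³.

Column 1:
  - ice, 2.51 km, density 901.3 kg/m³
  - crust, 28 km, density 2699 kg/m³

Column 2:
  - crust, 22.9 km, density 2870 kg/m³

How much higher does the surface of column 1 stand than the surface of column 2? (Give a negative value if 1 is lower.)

4.04 km

For any compensation level in the mantle, the mantle terms cancel and isostasy reduces to e = (Σt_1 − Σt_2) − (Σ(ρt)_1 − Σ(ρt)_2) / ρ_m.
Σt_1 = 30.51 km; Σt_2 = 22.9 km; Σ(ρt)_1 = 77834.263; Σ(ρt)_2 = 65723 (in km·kg/m³).
e = (30.51 − 22.9) − (77834.263 − 65723) / 3391 = 4.04 km.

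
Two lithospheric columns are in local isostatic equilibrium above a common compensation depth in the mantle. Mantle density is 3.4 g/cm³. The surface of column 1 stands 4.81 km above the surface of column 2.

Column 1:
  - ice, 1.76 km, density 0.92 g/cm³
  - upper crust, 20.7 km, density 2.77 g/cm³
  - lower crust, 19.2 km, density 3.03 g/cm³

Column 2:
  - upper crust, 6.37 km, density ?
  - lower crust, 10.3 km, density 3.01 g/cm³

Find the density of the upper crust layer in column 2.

2.75 g/cm³

Take the compensation level at the base of the deeper column (depth z_c below the surface of column 1) and equate Σ ρ_i t_i down to z_c; mantle fills any gap and the z_c terms cancel.
Column 1: 1.76×0.92 + 20.7×2.77 + 19.2×3.03 + (z_c − 41.66)×3.4
Column 2: 4.81×0 + 6.37×ρ + 10.3×3.01 + (z_c − 4.81 − 16.67)×3.4
The z_c×3.4 term appears on both sides and cancels. Collect the known terms of each column as K = Σ(ρt)_known − 3.4 × (depth of known layers): K_1 = 117.1342 − 3.4×41.66 = −24.5098; K_2 = 31.003 − 3.4×(4.81 + 16.67) = −42.029.
Balance: K_1 = K_2 + 6.37×ρ, so ρ = (K_1 − K_2)/6.37 = 17.5192/6.37 = 2.75 g/cm³.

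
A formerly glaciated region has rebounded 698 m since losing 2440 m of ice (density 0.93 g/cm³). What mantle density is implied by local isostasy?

ρ_m = ρ_ice t / u = 0.93 × 2440 m/698 m = 3.25 g/cm³.

3.25 g/cm³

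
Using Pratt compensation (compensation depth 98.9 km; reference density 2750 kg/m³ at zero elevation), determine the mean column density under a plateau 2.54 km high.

2680 kg/m³

Pratt balance: ρ_ref D = ρ (D + h).
ρ = ρ_ref D/(D + h) = 2750 × 98.9 km/(98.9 km + 2.54 km) = 2680 kg/m³.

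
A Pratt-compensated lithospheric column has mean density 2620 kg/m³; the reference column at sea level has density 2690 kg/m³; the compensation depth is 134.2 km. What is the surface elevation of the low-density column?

3.59 km

ρ_ref D = ρ (D + h) → h = D (ρ_ref − ρ)/ρ.
h = 134.2 km × (2690 − 2620)/2620 = 3.59 km.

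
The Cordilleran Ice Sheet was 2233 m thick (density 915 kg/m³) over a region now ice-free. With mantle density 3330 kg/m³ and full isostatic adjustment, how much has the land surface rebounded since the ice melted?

Removing the load lets mantle flow back in; uplift u satisfies ρ_ice t = ρ_m u.
u = t ρ_ice/ρ_m = 2233 m × 915/3330 = 614 m.

614 m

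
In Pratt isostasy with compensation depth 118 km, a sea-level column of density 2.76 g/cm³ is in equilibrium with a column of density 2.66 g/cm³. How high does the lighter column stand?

4.44 km

ρ_ref D = ρ (D + h) → h = D (ρ_ref − ρ)/ρ.
h = 118 km × (2.76 − 2.66)/2.66 = 4.44 km.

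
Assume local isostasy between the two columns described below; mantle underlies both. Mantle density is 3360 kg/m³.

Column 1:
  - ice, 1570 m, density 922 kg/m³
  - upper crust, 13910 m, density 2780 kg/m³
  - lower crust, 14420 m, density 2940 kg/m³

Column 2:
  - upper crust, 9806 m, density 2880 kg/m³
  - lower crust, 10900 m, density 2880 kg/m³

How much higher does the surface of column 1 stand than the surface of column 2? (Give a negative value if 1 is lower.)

2380 m

For any compensation level in the mantle, the mantle terms cancel and isostasy reduces to e = (Σt_1 − Σt_2) − (Σ(ρt)_1 − Σ(ρt)_2) / ρ_m.
Σt_1 = 29900 m; Σt_2 = 20706 m; Σ(ρt)_1 = 82512140; Σ(ρt)_2 = 59633280 (in m·kg/m³).
e = (29900 − 20706) − (82512140 − 59633280) / 3360 = 2380 m.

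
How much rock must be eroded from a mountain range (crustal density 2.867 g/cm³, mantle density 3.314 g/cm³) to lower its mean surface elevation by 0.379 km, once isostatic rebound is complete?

Net drop Δ = e − u = e − e ρ_c/ρ_m = e (ρ_m − ρ_c)/ρ_m.
e = Δ ρ_m/(ρ_m − ρ_c) = 0.379 km × 3.314/0.447 = 2.81 km.

2.81 km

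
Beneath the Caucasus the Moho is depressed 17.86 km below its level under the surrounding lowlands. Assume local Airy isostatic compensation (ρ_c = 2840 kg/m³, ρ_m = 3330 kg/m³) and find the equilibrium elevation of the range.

3.08 km

By Archimedes' principle applied to the lithosphere: ρ_c h = (ρ_m − ρ_c) r.
h = r (ρ_m − ρ_c) / ρ_c = 17.86 km × (3330 − 2840) / 2840 = 3.08 km.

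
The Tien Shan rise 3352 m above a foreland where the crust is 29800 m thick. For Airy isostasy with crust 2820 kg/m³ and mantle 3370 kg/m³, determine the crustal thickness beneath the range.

50300 m

Root depth r = h ρ_c / (ρ_m − ρ_c) = 3352 m × 2820 / 550 = 17190 m.
Total thickness = T + h + r = 29800 m + 3352 m + 17190 m = 50300 m.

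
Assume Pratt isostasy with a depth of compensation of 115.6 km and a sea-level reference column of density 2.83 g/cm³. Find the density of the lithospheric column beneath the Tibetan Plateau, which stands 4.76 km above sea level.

Pratt balance: ρ_ref D = ρ (D + h).
ρ = ρ_ref D/(D + h) = 2.83 × 115.6 km/(115.6 km + 4.76 km) = 2.72 g/cm³.

2.72 g/cm³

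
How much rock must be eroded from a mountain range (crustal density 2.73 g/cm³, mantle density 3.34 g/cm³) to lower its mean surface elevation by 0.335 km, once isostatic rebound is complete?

1.83 km

Net drop Δ = e − u = e − e ρ_c/ρ_m = e (ρ_m − ρ_c)/ρ_m.
e = Δ ρ_m/(ρ_m − ρ_c) = 0.335 km × 3.34/0.61 = 1.83 km.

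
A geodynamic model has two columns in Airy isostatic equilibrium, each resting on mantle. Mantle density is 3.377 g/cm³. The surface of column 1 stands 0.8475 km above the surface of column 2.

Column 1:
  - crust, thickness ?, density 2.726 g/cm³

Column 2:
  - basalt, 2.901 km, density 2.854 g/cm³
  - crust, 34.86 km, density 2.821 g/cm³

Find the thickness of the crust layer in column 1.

36.5 km

Take the compensation level at the base of the deeper column (depth z_c below the surface of column 1) and equate Σ ρ_i t_i down to z_c; mantle fills any gap and the z_c terms cancel.
Column 1: x×2.726 + (z_c − 0 − x)×3.377
Column 2: 0.8475×0 + 2.901×2.854 + 34.86×2.821 + (z_c − 0.8475 − 37.761)×3.377
The z_c×3.377 term appears on both sides and cancels. Collect the known terms of each column as K = Σ(ρt)_known − 3.377 × (depth of known layers): K_1 = 0 − 3.377×0 = 0; K_2 = 106.619514 − 3.377×(0.8475 + 37.761) = −23.7613905.
Balance: K_1 − x×(3.377 − 2.726) = K_2, so x = (K_1 − K_2)/(3.377 − 2.726) = 23.7614/0.651 = 36.5 km.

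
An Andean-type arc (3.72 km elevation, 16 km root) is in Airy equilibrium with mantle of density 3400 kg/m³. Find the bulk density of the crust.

ρ_c h = (ρ_m − ρ_c) r → ρ_c (h + r) = ρ_m r → ρ_c = ρ_m r / (h + r).
ρ_c = 3400 × 16 km / (3.72 km + 16 km) = 2760 kg/m³.

2760 kg/m³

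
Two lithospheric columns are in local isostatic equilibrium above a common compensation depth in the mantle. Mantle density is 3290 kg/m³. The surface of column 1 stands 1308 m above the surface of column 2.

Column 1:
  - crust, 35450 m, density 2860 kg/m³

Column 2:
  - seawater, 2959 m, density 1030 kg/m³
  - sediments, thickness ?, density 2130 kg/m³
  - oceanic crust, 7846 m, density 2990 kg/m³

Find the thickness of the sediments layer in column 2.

1640 m

Take the compensation level at the base of the deeper column (depth z_c below the surface of column 1) and equate Σ ρ_i t_i down to z_c; mantle fills any gap and the z_c terms cancel.
Column 1: 35450×2860 + (z_c − 35450)×3290
Column 2: 1308×0 + 2959×1030 + x×2130 + 7846×2990 + (z_c − 1308 − 10805 − x)×3290
The z_c×3290 term appears on both sides and cancels. Collect the known terms of each column as K = Σ(ρt)_known − 3290 × (depth of known layers): K_1 = 101387000 − 3290×35450 = −15243500; K_2 = 26507310 − 3290×(1308 + 10805) = −13344460.
Balance: K_1 = K_2 − x×(3290 − 2130), so x = (K_2 − K_1)/(3290 − 2130) = 1899040/1160 = 1640 m.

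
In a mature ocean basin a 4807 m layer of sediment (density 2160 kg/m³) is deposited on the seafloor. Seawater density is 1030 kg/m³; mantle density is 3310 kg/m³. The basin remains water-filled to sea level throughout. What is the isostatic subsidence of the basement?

2380 m

Submarine loading: the sediment displaces seawater, and the subsidence is in turn flooded, so s (ρ_m − ρ_w) = t (ρ_sed − ρ_w).
s = 4807 m × (2160 − 1030) / (3310 − 1030) = 2380 m.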